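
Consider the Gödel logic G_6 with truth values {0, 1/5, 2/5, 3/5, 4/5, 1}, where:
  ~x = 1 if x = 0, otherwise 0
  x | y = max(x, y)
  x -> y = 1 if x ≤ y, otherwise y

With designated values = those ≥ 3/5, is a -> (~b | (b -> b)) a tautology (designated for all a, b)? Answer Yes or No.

Yes

At a = 0, b = 4/5, for instance:
~b = ~4/5 = 0
b -> b = 4/5 -> 4/5 = 1
~b | (b -> b) = 0 | 1 = 1
a -> (~b | (b -> b)) = 0 -> 1 = 1
and checking the remaining 35 assignments likewise gives ≥ 3/5 in every case.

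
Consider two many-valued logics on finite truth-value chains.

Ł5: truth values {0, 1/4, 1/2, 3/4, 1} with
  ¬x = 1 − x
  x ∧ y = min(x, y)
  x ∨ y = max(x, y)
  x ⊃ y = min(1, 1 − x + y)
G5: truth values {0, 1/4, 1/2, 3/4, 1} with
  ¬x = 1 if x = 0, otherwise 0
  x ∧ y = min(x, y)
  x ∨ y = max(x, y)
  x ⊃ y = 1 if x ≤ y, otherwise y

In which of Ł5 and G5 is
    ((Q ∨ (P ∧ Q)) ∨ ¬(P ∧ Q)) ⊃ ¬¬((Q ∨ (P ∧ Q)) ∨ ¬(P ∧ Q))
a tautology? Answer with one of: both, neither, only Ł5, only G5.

both

In Ł5: every assignment gives 1 — tautology.
In G5: every assignment gives 1 — tautology.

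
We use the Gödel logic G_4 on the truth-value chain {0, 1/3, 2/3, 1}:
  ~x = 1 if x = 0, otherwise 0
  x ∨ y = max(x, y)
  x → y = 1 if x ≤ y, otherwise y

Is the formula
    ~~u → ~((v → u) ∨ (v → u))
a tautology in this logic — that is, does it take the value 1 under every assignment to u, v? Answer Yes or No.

No

Counterexample: take u = 1/3, v = 0.
~u = ~1/3 = 0
~~u = ~0 = 1
v → u = 0 → 1/3 = 1
v → u = 0 → 1/3 = 1
(v → u) ∨ (v → u) = 1 ∨ 1 = 1
~((v → u) ∨ (v → u)) = ~1 = 0
~~u → ~((v → u) ∨ (v → u)) = 1 → 0 = 0
This gives 0 ≠ 1.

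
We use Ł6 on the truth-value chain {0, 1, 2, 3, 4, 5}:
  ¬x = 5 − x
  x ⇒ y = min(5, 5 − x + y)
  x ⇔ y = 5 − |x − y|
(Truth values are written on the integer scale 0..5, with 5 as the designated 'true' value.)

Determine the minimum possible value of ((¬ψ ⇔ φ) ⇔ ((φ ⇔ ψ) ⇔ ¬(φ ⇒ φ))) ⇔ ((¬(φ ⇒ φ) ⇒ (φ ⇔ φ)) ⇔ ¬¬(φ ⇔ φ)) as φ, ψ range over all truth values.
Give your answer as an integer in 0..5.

Take φ = 2, ψ = 2:
¬ψ = ¬2 = 3
¬ψ ⇔ φ = 3 ⇔ 2 = 4
φ ⇔ ψ = 2 ⇔ 2 = 5
φ ⇒ φ = 2 ⇒ 2 = 5
¬(φ ⇒ φ) = ¬5 = 0
(φ ⇔ ψ) ⇔ ¬(φ ⇒ φ) = 5 ⇔ 0 = 0
(¬ψ ⇔ φ) ⇔ ((φ ⇔ ψ) ⇔ ¬(φ ⇒ φ)) = 4 ⇔ 0 = 1
φ ⇒ φ = 2 ⇒ 2 = 5
¬(φ ⇒ φ) = ¬5 = 0
φ ⇔ φ = 2 ⇔ 2 = 5
¬(φ ⇒ φ) ⇒ (φ ⇔ φ) = 0 ⇒ 5 = 5
φ ⇔ φ = 2 ⇔ 2 = 5
¬(φ ⇔ φ) = ¬5 = 0
¬¬(φ ⇔ φ) = ¬0 = 5
(¬(φ ⇒ φ) ⇒ (φ ⇔ φ)) ⇔ ¬¬(φ ⇔ φ) = 5 ⇔ 5 = 5
((¬ψ ⇔ φ) ⇔ ((φ ⇔ ψ) ⇔ ¬(φ ⇒ φ))) ⇔ ((¬(φ ⇒ φ) ⇒ (φ ⇔ φ)) ⇔ ¬¬(φ ⇔ φ)) = 1 ⇔ 5 = 1
No assignment yields a value below 1, so this is the minimum.

1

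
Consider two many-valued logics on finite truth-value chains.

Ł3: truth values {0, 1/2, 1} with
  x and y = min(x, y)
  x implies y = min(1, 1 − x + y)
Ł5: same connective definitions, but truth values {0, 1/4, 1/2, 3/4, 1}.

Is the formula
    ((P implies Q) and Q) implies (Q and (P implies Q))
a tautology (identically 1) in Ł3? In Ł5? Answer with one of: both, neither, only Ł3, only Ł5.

both

In Ł3: every assignment gives 1 — tautology.
In Ł5: every assignment gives 1 — tautology.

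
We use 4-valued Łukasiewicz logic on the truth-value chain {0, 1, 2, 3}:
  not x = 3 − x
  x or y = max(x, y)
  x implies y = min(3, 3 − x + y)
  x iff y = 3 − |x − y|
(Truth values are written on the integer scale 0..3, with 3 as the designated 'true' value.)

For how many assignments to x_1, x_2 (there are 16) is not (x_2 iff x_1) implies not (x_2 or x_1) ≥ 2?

12

x_1 = 0, x_2 = 0 ↦ 3  ≥
x_1 = 0, x_2 = 1 ↦ 3  ≥
x_1 = 0, x_2 = 2 ↦ 2  ≥
x_1 = 0, x_2 = 3 ↦ 0  <
x_1 = 1, x_2 = 0 ↦ 3  ≥
x_1 = 1, x_2 = 1 ↦ 3  ≥
x_1 = 1, x_2 = 2 ↦ 3  ≥
x_1 = 1, x_2 = 3 ↦ 1  <
x_1 = 2, x_2 = 0 ↦ 2  ≥
x_1 = 2, x_2 = 1 ↦ 3  ≥
x_1 = 2, x_2 = 2 ↦ 3  ≥
x_1 = 2, x_2 = 3 ↦ 2  ≥
x_1 = 3, x_2 = 0 ↦ 0  <
x_1 = 3, x_2 = 1 ↦ 1  <
x_1 = 3, x_2 = 2 ↦ 2  ≥
x_1 = 3, x_2 = 3 ↦ 3  ≥
So 12 of the 16 assignments meet the threshold.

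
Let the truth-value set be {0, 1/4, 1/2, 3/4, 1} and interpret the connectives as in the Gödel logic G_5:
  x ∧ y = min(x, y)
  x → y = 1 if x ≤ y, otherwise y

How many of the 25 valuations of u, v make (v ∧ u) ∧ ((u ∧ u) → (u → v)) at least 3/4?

4

value 1: 1 assignment (counts)
value 3/4: 3 assignments (counts)
value 1/2: 5 assignments
value 1/4: 7 assignments
value 0: 9 assignments
So 4 of the 25 assignments meet the threshold.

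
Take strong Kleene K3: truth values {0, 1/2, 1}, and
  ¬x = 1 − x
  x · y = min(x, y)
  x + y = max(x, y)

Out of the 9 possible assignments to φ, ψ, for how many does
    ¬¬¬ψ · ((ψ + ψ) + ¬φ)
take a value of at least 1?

1

φ = 0, ψ = 0 ↦ 1  ≥
φ = 0, ψ = 1/2 ↦ 1/2  <
φ = 0, ψ = 1 ↦ 0  <
φ = 1/2, ψ = 0 ↦ 1/2  <
φ = 1/2, ψ = 1/2 ↦ 1/2  <
φ = 1/2, ψ = 1 ↦ 0  <
φ = 1, ψ = 0 ↦ 0  <
φ = 1, ψ = 1/2 ↦ 1/2  <
φ = 1, ψ = 1 ↦ 0  <
So 1 of the 9 assignments meets the threshold.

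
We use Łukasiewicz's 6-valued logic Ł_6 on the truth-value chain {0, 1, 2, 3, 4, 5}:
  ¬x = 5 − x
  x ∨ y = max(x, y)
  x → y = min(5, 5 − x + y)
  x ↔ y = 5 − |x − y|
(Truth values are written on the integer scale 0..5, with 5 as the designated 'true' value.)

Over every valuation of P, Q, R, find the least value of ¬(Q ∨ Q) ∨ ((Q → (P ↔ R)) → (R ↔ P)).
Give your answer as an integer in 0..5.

3

Take P = 0, Q = 2, R = 2:
Q ∨ Q = 2 ∨ 2 = 2
¬(Q ∨ Q) = ¬2 = 3
P ↔ R = 0 ↔ 2 = 3
Q → (P ↔ R) = 2 → 3 = 5
R ↔ P = 2 ↔ 0 = 3
(Q → (P ↔ R)) → (R ↔ P) = 5 → 3 = 3
¬(Q ∨ Q) ∨ ((Q → (P ↔ R)) → (R ↔ P)) = 3 ∨ 3 = 3
No assignment yields a value below 3, so this is the minimum.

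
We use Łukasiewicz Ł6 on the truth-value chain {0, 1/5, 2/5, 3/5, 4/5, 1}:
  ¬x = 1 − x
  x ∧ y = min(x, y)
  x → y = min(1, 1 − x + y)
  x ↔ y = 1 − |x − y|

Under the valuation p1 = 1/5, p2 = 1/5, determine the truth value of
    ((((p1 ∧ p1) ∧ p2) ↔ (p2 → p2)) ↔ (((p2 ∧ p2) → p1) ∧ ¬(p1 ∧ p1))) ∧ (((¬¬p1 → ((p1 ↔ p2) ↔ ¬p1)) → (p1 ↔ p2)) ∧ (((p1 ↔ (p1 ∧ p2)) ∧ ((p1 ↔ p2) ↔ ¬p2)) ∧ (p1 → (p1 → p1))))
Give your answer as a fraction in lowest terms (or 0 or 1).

p1 ∧ p1 = 1/5 ∧ 1/5 = 1/5
(p1 ∧ p1) ∧ p2 = 1/5 ∧ 1/5 = 1/5
p2 → p2 = 1/5 → 1/5 = 1
((p1 ∧ p1) ∧ p2) ↔ (p2 → p2) = 1/5 ↔ 1 = 1/5
p2 ∧ p2 = 1/5 ∧ 1/5 = 1/5
(p2 ∧ p2) → p1 = 1/5 → 1/5 = 1
p1 ∧ p1 = 1/5 ∧ 1/5 = 1/5
¬(p1 ∧ p1) = ¬1/5 = 4/5
((p2 ∧ p2) → p1) ∧ ¬(p1 ∧ p1) = 1 ∧ 4/5 = 4/5
(((p1 ∧ p1) ∧ p2) ↔ (p2 → p2)) ↔ (((p2 ∧ p2) → p1) ∧ ¬(p1 ∧ p1)) = 1/5 ↔ 4/5 = 2/5
¬p1 = ¬1/5 = 4/5
¬¬p1 = ¬4/5 = 1/5
p1 ↔ p2 = 1/5 ↔ 1/5 = 1
¬p1 = ¬1/5 = 4/5
(p1 ↔ p2) ↔ ¬p1 = 1 ↔ 4/5 = 4/5
¬¬p1 → ((p1 ↔ p2) ↔ ¬p1) = 1/5 → 4/5 = 1
p1 ↔ p2 = 1/5 ↔ 1/5 = 1
(¬¬p1 → ((p1 ↔ p2) ↔ ¬p1)) → (p1 ↔ p2) = 1 → 1 = 1
p1 ∧ p2 = 1/5 ∧ 1/5 = 1/5
p1 ↔ (p1 ∧ p2) = 1/5 ↔ 1/5 = 1
p1 ↔ p2 = 1/5 ↔ 1/5 = 1
¬p2 = ¬1/5 = 4/5
(p1 ↔ p2) ↔ ¬p2 = 1 ↔ 4/5 = 4/5
(p1 ↔ (p1 ∧ p2)) ∧ ((p1 ↔ p2) ↔ ¬p2) = 1 ∧ 4/5 = 4/5
p1 → p1 = 1/5 → 1/5 = 1
p1 → (p1 → p1) = 1/5 → 1 = 1
((p1 ↔ (p1 ∧ p2)) ∧ ((p1 ↔ p2) ↔ ¬p2)) ∧ (p1 → (p1 → p1)) = 4/5 ∧ 1 = 4/5
((¬¬p1 → ((p1 ↔ p2) ↔ ¬p1)) → (p1 ↔ p2)) ∧ (((p1 ↔ (p1 ∧ p2)) ∧ ((p1 ↔ p2) ↔ ¬p2)) ∧ (p1 → (p1 → p1))) = 1 ∧ 4/5 = 4/5
((((p1 ∧ p1) ∧ p2) ↔ (p2 → p2)) ↔ (((p2 ∧ p2) → p1) ∧ ¬(p1 ∧ p1))) ∧ (((¬¬p1 → ((p1 ↔ p2) ↔ ¬p1)) → (p1 ↔ p2)) ∧ (((p1 ↔ (p1 ∧ p2)) ∧ ((p1 ↔ p2) ↔ ¬p2)) ∧ (p1 → (p1 → p1)))) = 2/5 ∧ 4/5 = 2/5

2/5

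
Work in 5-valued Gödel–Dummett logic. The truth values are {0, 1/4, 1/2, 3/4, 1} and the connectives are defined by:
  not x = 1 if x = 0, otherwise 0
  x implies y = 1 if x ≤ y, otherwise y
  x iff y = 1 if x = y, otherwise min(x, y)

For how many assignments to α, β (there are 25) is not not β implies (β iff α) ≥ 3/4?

value 1: 9 assignments (counts)
value 3/4: 2 assignments (counts)
value 1/2: 4 assignments
value 1/4: 6 assignments
value 0: 4 assignments
So 11 of the 25 assignments meet the threshold.

11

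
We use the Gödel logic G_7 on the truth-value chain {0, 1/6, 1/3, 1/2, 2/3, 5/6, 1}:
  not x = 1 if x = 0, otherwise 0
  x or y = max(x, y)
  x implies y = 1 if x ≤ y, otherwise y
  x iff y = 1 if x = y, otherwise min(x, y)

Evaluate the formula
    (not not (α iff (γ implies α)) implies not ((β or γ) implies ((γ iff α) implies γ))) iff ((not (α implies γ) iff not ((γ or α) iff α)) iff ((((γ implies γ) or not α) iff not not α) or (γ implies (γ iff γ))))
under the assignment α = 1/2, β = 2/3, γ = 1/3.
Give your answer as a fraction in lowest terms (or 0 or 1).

γ implies α = 1/3 implies 1/2 = 1
α iff (γ implies α) = 1/2 iff 1 = 1/2
not (α iff (γ implies α)) = not 1/2 = 0
not not (α iff (γ implies α)) = not 0 = 1
β or γ = 2/3 or 1/3 = 2/3
γ iff α = 1/3 iff 1/2 = 1/3
(γ iff α) implies γ = 1/3 implies 1/3 = 1
(β or γ) implies ((γ iff α) implies γ) = 2/3 implies 1 = 1
not ((β or γ) implies ((γ iff α) implies γ)) = not 1 = 0
not not (α iff (γ implies α)) implies not ((β or γ) implies ((γ iff α) implies γ)) = 1 implies 0 = 0
α implies γ = 1/2 implies 1/3 = 1/3
not (α implies γ) = not 1/3 = 0
γ or α = 1/3 or 1/2 = 1/2
(γ or α) iff α = 1/2 iff 1/2 = 1
not ((γ or α) iff α) = not 1 = 0
not (α implies γ) iff not ((γ or α) iff α) = 0 iff 0 = 1
γ implies γ = 1/3 implies 1/3 = 1
not α = not 1/2 = 0
(γ implies γ) or not α = 1 or 0 = 1
not α = not 1/2 = 0
not not α = not 0 = 1
((γ implies γ) or not α) iff not not α = 1 iff 1 = 1
γ iff γ = 1/3 iff 1/3 = 1
γ implies (γ iff γ) = 1/3 implies 1 = 1
(((γ implies γ) or not α) iff not not α) or (γ implies (γ iff γ)) = 1 or 1 = 1
(not (α implies γ) iff not ((γ or α) iff α)) iff ((((γ implies γ) or not α) iff not not α) or (γ implies (γ iff γ))) = 1 iff 1 = 1
(not not (α iff (γ implies α)) implies not ((β or γ) implies ((γ iff α) implies γ))) iff ((not (α implies γ) iff not ((γ or α) iff α)) iff ((((γ implies γ) or not α) iff not not α) or (γ implies (γ iff γ)))) = 0 iff 1 = 0

0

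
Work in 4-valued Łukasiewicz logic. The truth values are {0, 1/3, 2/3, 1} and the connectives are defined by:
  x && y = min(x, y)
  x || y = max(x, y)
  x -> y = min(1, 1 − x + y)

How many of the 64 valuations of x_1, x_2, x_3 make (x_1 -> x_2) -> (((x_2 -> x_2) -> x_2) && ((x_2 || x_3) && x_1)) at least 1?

value 1: 16 assignments (counts)
value 2/3: 16 assignments
value 1/3: 16 assignments
value 0: 16 assignments
So 16 of the 64 assignments meet the threshold.

16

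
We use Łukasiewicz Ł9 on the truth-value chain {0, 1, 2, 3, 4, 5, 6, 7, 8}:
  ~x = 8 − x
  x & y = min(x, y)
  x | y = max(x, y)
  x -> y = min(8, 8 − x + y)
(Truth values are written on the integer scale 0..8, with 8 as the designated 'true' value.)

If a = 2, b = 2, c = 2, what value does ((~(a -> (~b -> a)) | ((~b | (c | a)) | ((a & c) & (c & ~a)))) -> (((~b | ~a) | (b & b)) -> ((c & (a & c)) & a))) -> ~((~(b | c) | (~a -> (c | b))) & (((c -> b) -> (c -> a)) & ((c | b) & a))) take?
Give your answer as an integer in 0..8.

~b = ~2 = 6
~b -> a = 6 -> 2 = 4
a -> (~b -> a) = 2 -> 4 = 8
~(a -> (~b -> a)) = ~8 = 0
~b = ~2 = 6
c | a = 2 | 2 = 2
~b | (c | a) = 6 | 2 = 6
a & c = 2 & 2 = 2
~a = ~2 = 6
c & ~a = 2 & 6 = 2
(a & c) & (c & ~a) = 2 & 2 = 2
(~b | (c | a)) | ((a & c) & (c & ~a)) = 6 | 2 = 6
~(a -> (~b -> a)) | ((~b | (c | a)) | ((a & c) & (c & ~a))) = 0 | 6 = 6
~b = ~2 = 6
~a = ~2 = 6
~b | ~a = 6 | 6 = 6
b & b = 2 & 2 = 2
(~b | ~a) | (b & b) = 6 | 2 = 6
a & c = 2 & 2 = 2
c & (a & c) = 2 & 2 = 2
(c & (a & c)) & a = 2 & 2 = 2
((~b | ~a) | (b & b)) -> ((c & (a & c)) & a) = 6 -> 2 = 4
(~(a -> (~b -> a)) | ((~b | (c | a)) | ((a & c) & (c & ~a)))) -> (((~b | ~a) | (b & b)) -> ((c & (a & c)) & a)) = 6 -> 4 = 6
b | c = 2 | 2 = 2
~(b | c) = ~2 = 6
~a = ~2 = 6
c | b = 2 | 2 = 2
~a -> (c | b) = 6 -> 2 = 4
~(b | c) | (~a -> (c | b)) = 6 | 4 = 6
c -> b = 2 -> 2 = 8
c -> a = 2 -> 2 = 8
(c -> b) -> (c -> a) = 8 -> 8 = 8
c | b = 2 | 2 = 2
(c | b) & a = 2 & 2 = 2
((c -> b) -> (c -> a)) & ((c | b) & a) = 8 & 2 = 2
(~(b | c) | (~a -> (c | b))) & (((c -> b) -> (c -> a)) & ((c | b) & a)) = 6 & 2 = 2
~((~(b | c) | (~a -> (c | b))) & (((c -> b) -> (c -> a)) & ((c | b) & a))) = ~2 = 6
((~(a -> (~b -> a)) | ((~b | (c | a)) | ((a & c) & (c & ~a)))) -> (((~b | ~a) | (b & b)) -> ((c & (a & c)) & a))) -> ~((~(b | c) | (~a -> (c | b))) & (((c -> b) -> (c -> a)) & ((c | b) & a))) = 6 -> 6 = 8

8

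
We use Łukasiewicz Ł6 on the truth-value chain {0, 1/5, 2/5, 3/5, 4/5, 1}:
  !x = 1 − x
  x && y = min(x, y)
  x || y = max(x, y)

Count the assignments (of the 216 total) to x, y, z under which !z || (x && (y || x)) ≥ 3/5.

162

value 1: 66 assignments (counts)
value 4/5: 54 assignments (counts)
value 3/5: 42 assignments (counts)
value 2/5: 30 assignments
value 1/5: 18 assignments
value 0: 6 assignments
So 162 of the 216 assignments meet the threshold.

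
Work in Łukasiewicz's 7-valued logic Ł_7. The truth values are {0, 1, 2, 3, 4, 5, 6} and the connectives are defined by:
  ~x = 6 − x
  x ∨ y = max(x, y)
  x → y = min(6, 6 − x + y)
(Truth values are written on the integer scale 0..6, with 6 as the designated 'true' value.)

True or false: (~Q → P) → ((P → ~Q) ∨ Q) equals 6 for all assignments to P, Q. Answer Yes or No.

No

Counterexample: take P = 2, Q = 5.
~Q = ~5 = 1
~Q → P = 1 → 2 = 6
~Q = ~5 = 1
P → ~Q = 2 → 1 = 5
(P → ~Q) ∨ Q = 5 ∨ 5 = 5
(~Q → P) → ((P → ~Q) ∨ Q) = 6 → 5 = 5
This gives 5 ≠ 6.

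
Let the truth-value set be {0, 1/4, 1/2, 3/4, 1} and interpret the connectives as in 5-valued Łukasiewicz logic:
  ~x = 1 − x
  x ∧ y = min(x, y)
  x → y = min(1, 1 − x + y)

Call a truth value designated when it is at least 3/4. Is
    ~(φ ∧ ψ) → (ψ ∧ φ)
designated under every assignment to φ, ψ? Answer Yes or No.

Counterexample: take φ = 0, ψ = 0.
φ ∧ ψ = 0 ∧ 0 = 0
~(φ ∧ ψ) = ~0 = 1
ψ ∧ φ = 0 ∧ 0 = 0
~(φ ∧ ψ) → (ψ ∧ φ) = 1 → 0 = 0
This gives 0, which is below 3/4.

No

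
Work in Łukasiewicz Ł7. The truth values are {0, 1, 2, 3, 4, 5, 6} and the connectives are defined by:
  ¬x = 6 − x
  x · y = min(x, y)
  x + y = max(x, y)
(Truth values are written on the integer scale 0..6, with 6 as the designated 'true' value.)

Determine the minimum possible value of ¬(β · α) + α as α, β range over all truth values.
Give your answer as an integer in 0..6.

Take α = 3, β = 3:
β · α = 3 · 3 = 3
¬(β · α) = ¬3 = 3
¬(β · α) + α = 3 + 3 = 3
No assignment yields a value below 3, so this is the minimum.

3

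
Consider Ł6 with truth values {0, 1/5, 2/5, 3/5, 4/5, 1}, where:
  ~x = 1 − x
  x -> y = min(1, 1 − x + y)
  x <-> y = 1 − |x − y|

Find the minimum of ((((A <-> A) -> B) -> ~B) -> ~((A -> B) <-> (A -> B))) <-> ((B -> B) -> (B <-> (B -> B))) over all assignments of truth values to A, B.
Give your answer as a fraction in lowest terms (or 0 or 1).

3/5

Take A = 0, B = 2/5:
A <-> A = 0 <-> 0 = 1
(A <-> A) -> B = 1 -> 2/5 = 2/5
~B = ~2/5 = 3/5
((A <-> A) -> B) -> ~B = 2/5 -> 3/5 = 1
A -> B = 0 -> 2/5 = 1
A -> B = 0 -> 2/5 = 1
(A -> B) <-> (A -> B) = 1 <-> 1 = 1
~((A -> B) <-> (A -> B)) = ~1 = 0
(((A <-> A) -> B) -> ~B) -> ~((A -> B) <-> (A -> B)) = 1 -> 0 = 0
B -> B = 2/5 -> 2/5 = 1
B -> B = 2/5 -> 2/5 = 1
B <-> (B -> B) = 2/5 <-> 1 = 2/5
(B -> B) -> (B <-> (B -> B)) = 1 -> 2/5 = 2/5
((((A <-> A) -> B) -> ~B) -> ~((A -> B) <-> (A -> B))) <-> ((B -> B) -> (B <-> (B -> B))) = 0 <-> 2/5 = 3/5
No assignment yields a value below 3/5, so this is the minimum.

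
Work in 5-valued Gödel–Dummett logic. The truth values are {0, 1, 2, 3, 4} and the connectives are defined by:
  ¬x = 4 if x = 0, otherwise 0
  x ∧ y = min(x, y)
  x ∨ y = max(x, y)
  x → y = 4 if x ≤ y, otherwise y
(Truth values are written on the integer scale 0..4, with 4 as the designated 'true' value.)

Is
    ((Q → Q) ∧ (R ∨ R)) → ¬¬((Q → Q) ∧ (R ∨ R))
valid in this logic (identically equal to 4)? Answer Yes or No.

At Q = 2, R = 0, for instance:
Q → Q = 2 → 2 = 4
R ∨ R = 0 ∨ 0 = 0
(Q → Q) ∧ (R ∨ R) = 4 ∧ 0 = 0
¬((Q → Q) ∧ (R ∨ R)) = ¬0 = 4
¬¬((Q → Q) ∧ (R ∨ R)) = ¬4 = 0
((Q → Q) ∧ (R ∨ R)) → ¬¬((Q → Q) ∧ (R ∨ R)) = 0 → 0 = 4
and checking the remaining 24 assignments likewise gives ≥ 4 in every case.

Yes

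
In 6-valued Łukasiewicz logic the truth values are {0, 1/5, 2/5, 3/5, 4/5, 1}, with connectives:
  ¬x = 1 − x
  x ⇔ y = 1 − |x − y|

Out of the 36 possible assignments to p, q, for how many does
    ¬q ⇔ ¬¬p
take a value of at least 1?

value 1: 6 assignments (counts)
value 4/5: 10 assignments
value 3/5: 8 assignments
value 2/5: 6 assignments
value 1/5: 4 assignments
value 0: 2 assignments
So 6 of the 36 assignments meet the threshold.

6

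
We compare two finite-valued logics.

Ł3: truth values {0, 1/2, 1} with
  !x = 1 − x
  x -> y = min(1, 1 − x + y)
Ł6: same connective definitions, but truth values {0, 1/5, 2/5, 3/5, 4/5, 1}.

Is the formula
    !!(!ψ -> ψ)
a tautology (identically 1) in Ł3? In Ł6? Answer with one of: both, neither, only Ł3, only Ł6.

In Ł3: at ψ = 0 the value is 0 — not a tautology.
In Ł6: at ψ = 0 the value is 0 — not a tautology.

neither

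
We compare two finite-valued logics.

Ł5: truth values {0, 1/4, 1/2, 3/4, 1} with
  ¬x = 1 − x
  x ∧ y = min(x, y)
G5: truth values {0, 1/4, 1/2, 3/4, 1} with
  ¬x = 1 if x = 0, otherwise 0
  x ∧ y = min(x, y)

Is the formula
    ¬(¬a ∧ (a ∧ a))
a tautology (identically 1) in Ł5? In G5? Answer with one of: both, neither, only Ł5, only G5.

In Ł5: at a = 1/4 the value is 3/4 — not a tautology.
In G5: every assignment gives 1 — tautology.

only G5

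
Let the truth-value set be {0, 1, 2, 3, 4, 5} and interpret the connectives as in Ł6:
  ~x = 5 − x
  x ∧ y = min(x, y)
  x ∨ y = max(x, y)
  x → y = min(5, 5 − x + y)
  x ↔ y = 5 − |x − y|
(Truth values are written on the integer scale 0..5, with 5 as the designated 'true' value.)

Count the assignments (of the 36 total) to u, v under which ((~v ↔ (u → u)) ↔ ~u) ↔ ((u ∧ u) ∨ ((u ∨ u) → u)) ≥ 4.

16

value 5: 6 assignments (counts)
value 4: 10 assignments (counts)
value 3: 8 assignments
value 2: 6 assignments
value 1: 4 assignments
value 0: 2 assignments
So 16 of the 36 assignments meet the threshold.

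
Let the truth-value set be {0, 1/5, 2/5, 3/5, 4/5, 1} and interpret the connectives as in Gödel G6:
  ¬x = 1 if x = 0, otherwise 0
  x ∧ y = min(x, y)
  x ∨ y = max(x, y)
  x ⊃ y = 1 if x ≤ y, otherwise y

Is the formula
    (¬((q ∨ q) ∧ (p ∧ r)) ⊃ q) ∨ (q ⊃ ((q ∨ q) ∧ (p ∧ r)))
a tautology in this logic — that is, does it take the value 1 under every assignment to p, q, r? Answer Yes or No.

No

Counterexample: take p = 0, q = 1/5, r = 0.
q ∨ q = 1/5 ∨ 1/5 = 1/5
p ∧ r = 0 ∧ 0 = 0
(q ∨ q) ∧ (p ∧ r) = 1/5 ∧ 0 = 0
¬((q ∨ q) ∧ (p ∧ r)) = ¬0 = 1
¬((q ∨ q) ∧ (p ∧ r)) ⊃ q = 1 ⊃ 1/5 = 1/5
q ∨ q = 1/5 ∨ 1/5 = 1/5
p ∧ r = 0 ∧ 0 = 0
(q ∨ q) ∧ (p ∧ r) = 1/5 ∧ 0 = 0
q ⊃ ((q ∨ q) ∧ (p ∧ r)) = 1/5 ⊃ 0 = 0
(¬((q ∨ q) ∧ (p ∧ r)) ⊃ q) ∨ (q ⊃ ((q ∨ q) ∧ (p ∧ r))) = 1/5 ∨ 0 = 1/5
This gives 1/5 ≠ 1.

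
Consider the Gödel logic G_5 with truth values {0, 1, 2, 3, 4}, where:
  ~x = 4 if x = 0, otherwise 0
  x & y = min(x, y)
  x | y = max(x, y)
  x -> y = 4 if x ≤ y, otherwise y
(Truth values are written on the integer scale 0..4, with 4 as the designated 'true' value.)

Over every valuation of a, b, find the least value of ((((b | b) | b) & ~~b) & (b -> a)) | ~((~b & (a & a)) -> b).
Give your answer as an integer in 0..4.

0

Take a = 0, b = 0:
b | b = 0 | 0 = 0
(b | b) | b = 0 | 0 = 0
~b = ~0 = 4
~~b = ~4 = 0
((b | b) | b) & ~~b = 0 & 0 = 0
b -> a = 0 -> 0 = 4
(((b | b) | b) & ~~b) & (b -> a) = 0 & 4 = 0
~b = ~0 = 4
a & a = 0 & 0 = 0
~b & (a & a) = 4 & 0 = 0
(~b & (a & a)) -> b = 0 -> 0 = 4
~((~b & (a & a)) -> b) = ~4 = 0
((((b | b) | b) & ~~b) & (b -> a)) | ~((~b & (a & a)) -> b) = 0 | 0 = 0
No assignment yields a value below 0, so this is the minimum.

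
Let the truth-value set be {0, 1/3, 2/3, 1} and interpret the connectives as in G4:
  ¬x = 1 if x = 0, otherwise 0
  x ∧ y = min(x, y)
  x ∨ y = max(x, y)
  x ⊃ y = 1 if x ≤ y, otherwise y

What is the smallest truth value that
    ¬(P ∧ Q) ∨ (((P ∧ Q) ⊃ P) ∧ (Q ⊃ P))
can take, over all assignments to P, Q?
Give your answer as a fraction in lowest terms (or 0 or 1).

1/3

Take P = 1/3, Q = 2/3:
P ∧ Q = 1/3 ∧ 2/3 = 1/3
¬(P ∧ Q) = ¬1/3 = 0
P ∧ Q = 1/3 ∧ 2/3 = 1/3
(P ∧ Q) ⊃ P = 1/3 ⊃ 1/3 = 1
Q ⊃ P = 2/3 ⊃ 1/3 = 1/3
((P ∧ Q) ⊃ P) ∧ (Q ⊃ P) = 1 ∧ 1/3 = 1/3
¬(P ∧ Q) ∨ (((P ∧ Q) ⊃ P) ∧ (Q ⊃ P)) = 0 ∨ 1/3 = 1/3
No assignment yields a value below 1/3, so this is the minimum.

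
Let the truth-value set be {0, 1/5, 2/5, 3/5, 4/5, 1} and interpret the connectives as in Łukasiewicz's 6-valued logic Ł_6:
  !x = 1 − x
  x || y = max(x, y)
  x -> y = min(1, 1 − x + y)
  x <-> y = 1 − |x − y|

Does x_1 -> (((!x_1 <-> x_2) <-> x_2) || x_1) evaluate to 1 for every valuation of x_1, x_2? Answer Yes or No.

At x_1 = 1, x_2 = 3/5, for instance:
!x_1 = !1 = 0
!x_1 <-> x_2 = 0 <-> 3/5 = 2/5
(!x_1 <-> x_2) <-> x_2 = 2/5 <-> 3/5 = 4/5
((!x_1 <-> x_2) <-> x_2) || x_1 = 4/5 || 1 = 1
x_1 -> (((!x_1 <-> x_2) <-> x_2) || x_1) = 1 -> 1 = 1
and checking the remaining 35 assignments likewise gives ≥ 1 in every case.

Yes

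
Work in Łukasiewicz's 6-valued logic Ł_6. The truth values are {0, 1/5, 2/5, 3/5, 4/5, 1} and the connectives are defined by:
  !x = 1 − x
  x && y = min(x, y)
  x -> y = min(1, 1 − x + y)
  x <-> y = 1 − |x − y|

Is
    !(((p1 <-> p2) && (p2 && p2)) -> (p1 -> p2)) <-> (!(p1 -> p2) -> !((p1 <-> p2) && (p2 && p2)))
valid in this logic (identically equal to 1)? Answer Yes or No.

No

Counterexample: take p1 = 0, p2 = 0.
p1 <-> p2 = 0 <-> 0 = 1
p2 && p2 = 0 && 0 = 0
(p1 <-> p2) && (p2 && p2) = 1 && 0 = 0
p1 -> p2 = 0 -> 0 = 1
((p1 <-> p2) && (p2 && p2)) -> (p1 -> p2) = 0 -> 1 = 1
!(((p1 <-> p2) && (p2 && p2)) -> (p1 -> p2)) = !1 = 0
!(p1 -> p2) = !1 = 0
!((p1 <-> p2) && (p2 && p2)) = !0 = 1
!(p1 -> p2) -> !((p1 <-> p2) && (p2 && p2)) = 0 -> 1 = 1
!(((p1 <-> p2) && (p2 && p2)) -> (p1 -> p2)) <-> (!(p1 -> p2) -> !((p1 <-> p2) && (p2 && p2))) = 0 <-> 1 = 0
This gives 0 ≠ 1.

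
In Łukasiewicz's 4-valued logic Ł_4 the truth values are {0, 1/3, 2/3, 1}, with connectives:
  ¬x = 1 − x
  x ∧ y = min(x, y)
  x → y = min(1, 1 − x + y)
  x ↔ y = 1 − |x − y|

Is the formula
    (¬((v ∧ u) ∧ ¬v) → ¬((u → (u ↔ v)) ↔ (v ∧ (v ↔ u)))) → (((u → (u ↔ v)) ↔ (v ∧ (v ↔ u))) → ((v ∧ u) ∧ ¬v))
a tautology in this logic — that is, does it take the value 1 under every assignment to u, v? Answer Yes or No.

Yes

u = 0, v = 0 ↦ 1
u = 0, v = 1/3 ↦ 1
u = 0, v = 2/3 ↦ 1
u = 0, v = 1 ↦ 1
u = 1/3, v = 0 ↦ 1
u = 1/3, v = 1/3 ↦ 1
u = 1/3, v = 2/3 ↦ 1
u = 1/3, v = 1 ↦ 1
u = 2/3, v = 0 ↦ 1
u = 2/3, v = 1/3 ↦ 1
u = 2/3, v = 2/3 ↦ 1
u = 2/3, v = 1 ↦ 1
u = 1, v = 0 ↦ 1
u = 1, v = 1/3 ↦ 1
u = 1, v = 2/3 ↦ 1
u = 1, v = 1 ↦ 1
Every assignment gives a value ≥ 1.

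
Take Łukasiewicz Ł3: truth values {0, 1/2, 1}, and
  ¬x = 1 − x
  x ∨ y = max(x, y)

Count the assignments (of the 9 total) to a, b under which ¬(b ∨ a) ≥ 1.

1

a = 0, b = 0 ↦ 1  ≥
a = 0, b = 1/2 ↦ 1/2  <
a = 0, b = 1 ↦ 0  <
a = 1/2, b = 0 ↦ 1/2  <
a = 1/2, b = 1/2 ↦ 1/2  <
a = 1/2, b = 1 ↦ 0  <
a = 1, b = 0 ↦ 0  <
a = 1, b = 1/2 ↦ 0  <
a = 1, b = 1 ↦ 0  <
So 1 of the 9 assignments meets the threshold.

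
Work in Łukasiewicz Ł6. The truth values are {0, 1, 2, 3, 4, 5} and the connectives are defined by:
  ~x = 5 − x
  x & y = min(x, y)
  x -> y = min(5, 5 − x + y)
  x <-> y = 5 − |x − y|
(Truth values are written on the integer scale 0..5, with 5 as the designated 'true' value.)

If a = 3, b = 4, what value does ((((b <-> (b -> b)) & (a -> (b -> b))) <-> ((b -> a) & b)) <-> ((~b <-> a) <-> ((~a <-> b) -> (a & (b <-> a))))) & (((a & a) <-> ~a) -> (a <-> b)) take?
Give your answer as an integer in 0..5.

b -> b = 4 -> 4 = 5
b <-> (b -> b) = 4 <-> 5 = 4
b -> b = 4 -> 4 = 5
a -> (b -> b) = 3 -> 5 = 5
(b <-> (b -> b)) & (a -> (b -> b)) = 4 & 5 = 4
b -> a = 4 -> 3 = 4
(b -> a) & b = 4 & 4 = 4
((b <-> (b -> b)) & (a -> (b -> b))) <-> ((b -> a) & b) = 4 <-> 4 = 5
~b = ~4 = 1
~b <-> a = 1 <-> 3 = 3
~a = ~3 = 2
~a <-> b = 2 <-> 4 = 3
b <-> a = 4 <-> 3 = 4
a & (b <-> a) = 3 & 4 = 3
(~a <-> b) -> (a & (b <-> a)) = 3 -> 3 = 5
(~b <-> a) <-> ((~a <-> b) -> (a & (b <-> a))) = 3 <-> 5 = 3
(((b <-> (b -> b)) & (a -> (b -> b))) <-> ((b -> a) & b)) <-> ((~b <-> a) <-> ((~a <-> b) -> (a & (b <-> a)))) = 5 <-> 3 = 3
a & a = 3 & 3 = 3
~a = ~3 = 2
(a & a) <-> ~a = 3 <-> 2 = 4
a <-> b = 3 <-> 4 = 4
((a & a) <-> ~a) -> (a <-> b) = 4 -> 4 = 5
((((b <-> (b -> b)) & (a -> (b -> b))) <-> ((b -> a) & b)) <-> ((~b <-> a) <-> ((~a <-> b) -> (a & (b <-> a))))) & (((a & a) <-> ~a) -> (a <-> b)) = 3 & 5 = 3

3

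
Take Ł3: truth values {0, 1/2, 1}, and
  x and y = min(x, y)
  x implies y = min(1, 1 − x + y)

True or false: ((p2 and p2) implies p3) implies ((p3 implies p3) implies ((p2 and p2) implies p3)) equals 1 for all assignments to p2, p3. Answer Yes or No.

Yes

p2 = 0, p3 = 0 ↦ 1
p2 = 0, p3 = 1/2 ↦ 1
p2 = 0, p3 = 1 ↦ 1
p2 = 1/2, p3 = 0 ↦ 1
p2 = 1/2, p3 = 1/2 ↦ 1
p2 = 1/2, p3 = 1 ↦ 1
p2 = 1, p3 = 0 ↦ 1
p2 = 1, p3 = 1/2 ↦ 1
p2 = 1, p3 = 1 ↦ 1
Every assignment gives a value ≥ 1.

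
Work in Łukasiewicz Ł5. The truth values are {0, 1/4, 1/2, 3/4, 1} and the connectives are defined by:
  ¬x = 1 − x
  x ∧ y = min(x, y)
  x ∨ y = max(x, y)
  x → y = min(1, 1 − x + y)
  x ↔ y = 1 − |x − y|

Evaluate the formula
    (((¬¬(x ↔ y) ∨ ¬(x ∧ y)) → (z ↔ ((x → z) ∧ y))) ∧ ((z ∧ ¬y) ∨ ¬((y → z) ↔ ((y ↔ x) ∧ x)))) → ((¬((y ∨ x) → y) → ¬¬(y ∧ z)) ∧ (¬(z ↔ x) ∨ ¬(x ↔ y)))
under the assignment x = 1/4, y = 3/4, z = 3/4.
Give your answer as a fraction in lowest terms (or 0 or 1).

3/4

x ↔ y = 1/4 ↔ 3/4 = 1/2
¬(x ↔ y) = ¬1/2 = 1/2
¬¬(x ↔ y) = ¬1/2 = 1/2
x ∧ y = 1/4 ∧ 3/4 = 1/4
¬(x ∧ y) = ¬1/4 = 3/4
¬¬(x ↔ y) ∨ ¬(x ∧ y) = 1/2 ∨ 3/4 = 3/4
x → z = 1/4 → 3/4 = 1
(x → z) ∧ y = 1 ∧ 3/4 = 3/4
z ↔ ((x → z) ∧ y) = 3/4 ↔ 3/4 = 1
(¬¬(x ↔ y) ∨ ¬(x ∧ y)) → (z ↔ ((x → z) ∧ y)) = 3/4 → 1 = 1
¬y = ¬3/4 = 1/4
z ∧ ¬y = 3/4 ∧ 1/4 = 1/4
y → z = 3/4 → 3/4 = 1
y ↔ x = 3/4 ↔ 1/4 = 1/2
(y ↔ x) ∧ x = 1/2 ∧ 1/4 = 1/4
(y → z) ↔ ((y ↔ x) ∧ x) = 1 ↔ 1/4 = 1/4
¬((y → z) ↔ ((y ↔ x) ∧ x)) = ¬1/4 = 3/4
(z ∧ ¬y) ∨ ¬((y → z) ↔ ((y ↔ x) ∧ x)) = 1/4 ∨ 3/4 = 3/4
((¬¬(x ↔ y) ∨ ¬(x ∧ y)) → (z ↔ ((x → z) ∧ y))) ∧ ((z ∧ ¬y) ∨ ¬((y → z) ↔ ((y ↔ x) ∧ x))) = 1 ∧ 3/4 = 3/4
y ∨ x = 3/4 ∨ 1/4 = 3/4
(y ∨ x) → y = 3/4 → 3/4 = 1
¬((y ∨ x) → y) = ¬1 = 0
y ∧ z = 3/4 ∧ 3/4 = 3/4
¬(y ∧ z) = ¬3/4 = 1/4
¬¬(y ∧ z) = ¬1/4 = 3/4
¬((y ∨ x) → y) → ¬¬(y ∧ z) = 0 → 3/4 = 1
z ↔ x = 3/4 ↔ 1/4 = 1/2
¬(z ↔ x) = ¬1/2 = 1/2
x ↔ y = 1/4 ↔ 3/4 = 1/2
¬(x ↔ y) = ¬1/2 = 1/2
¬(z ↔ x) ∨ ¬(x ↔ y) = 1/2 ∨ 1/2 = 1/2
(¬((y ∨ x) → y) → ¬¬(y ∧ z)) ∧ (¬(z ↔ x) ∨ ¬(x ↔ y)) = 1 ∧ 1/2 = 1/2
(((¬¬(x ↔ y) ∨ ¬(x ∧ y)) → (z ↔ ((x → z) ∧ y))) ∧ ((z ∧ ¬y) ∨ ¬((y → z) ↔ ((y ↔ x) ∧ x)))) → ((¬((y ∨ x) → y) → ¬¬(y ∧ z)) ∧ (¬(z ↔ x) ∨ ¬(x ↔ y))) = 3/4 → 1/2 = 3/4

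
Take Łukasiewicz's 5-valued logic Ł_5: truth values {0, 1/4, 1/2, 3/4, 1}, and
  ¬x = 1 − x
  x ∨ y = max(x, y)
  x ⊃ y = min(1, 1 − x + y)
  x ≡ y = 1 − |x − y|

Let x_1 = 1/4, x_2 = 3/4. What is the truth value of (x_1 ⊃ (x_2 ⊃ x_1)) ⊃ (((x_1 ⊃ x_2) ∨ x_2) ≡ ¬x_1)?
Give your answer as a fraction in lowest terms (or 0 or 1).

3/4

x_2 ⊃ x_1 = 3/4 ⊃ 1/4 = 1/2
x_1 ⊃ (x_2 ⊃ x_1) = 1/4 ⊃ 1/2 = 1
x_1 ⊃ x_2 = 1/4 ⊃ 3/4 = 1
(x_1 ⊃ x_2) ∨ x_2 = 1 ∨ 3/4 = 1
¬x_1 = ¬1/4 = 3/4
((x_1 ⊃ x_2) ∨ x_2) ≡ ¬x_1 = 1 ≡ 3/4 = 3/4
(x_1 ⊃ (x_2 ⊃ x_1)) ⊃ (((x_1 ⊃ x_2) ∨ x_2) ≡ ¬x_1) = 1 ⊃ 3/4 = 3/4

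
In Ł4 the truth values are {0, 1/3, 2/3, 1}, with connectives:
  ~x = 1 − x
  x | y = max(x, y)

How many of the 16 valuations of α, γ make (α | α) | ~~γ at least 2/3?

α = 0, γ = 0 ↦ 0  <
α = 0, γ = 1/3 ↦ 1/3  <
α = 0, γ = 2/3 ↦ 2/3  ≥
α = 0, γ = 1 ↦ 1  ≥
α = 1/3, γ = 0 ↦ 1/3  <
α = 1/3, γ = 1/3 ↦ 1/3  <
α = 1/3, γ = 2/3 ↦ 2/3  ≥
α = 1/3, γ = 1 ↦ 1  ≥
α = 2/3, γ = 0 ↦ 2/3  ≥
α = 2/3, γ = 1/3 ↦ 2/3  ≥
α = 2/3, γ = 2/3 ↦ 2/3  ≥
α = 2/3, γ = 1 ↦ 1  ≥
α = 1, γ = 0 ↦ 1  ≥
α = 1, γ = 1/3 ↦ 1  ≥
α = 1, γ = 2/3 ↦ 1  ≥
α = 1, γ = 1 ↦ 1  ≥
So 12 of the 16 assignments meet the threshold.

12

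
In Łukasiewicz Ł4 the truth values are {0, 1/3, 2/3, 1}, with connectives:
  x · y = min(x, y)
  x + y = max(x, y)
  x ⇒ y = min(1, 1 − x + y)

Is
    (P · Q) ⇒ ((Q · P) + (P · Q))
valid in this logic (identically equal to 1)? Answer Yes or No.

P = 0, Q = 0 ↦ 1
P = 0, Q = 1/3 ↦ 1
P = 0, Q = 2/3 ↦ 1
P = 0, Q = 1 ↦ 1
P = 1/3, Q = 0 ↦ 1
P = 1/3, Q = 1/3 ↦ 1
P = 1/3, Q = 2/3 ↦ 1
P = 1/3, Q = 1 ↦ 1
P = 2/3, Q = 0 ↦ 1
P = 2/3, Q = 1/3 ↦ 1
P = 2/3, Q = 2/3 ↦ 1
P = 2/3, Q = 1 ↦ 1
P = 1, Q = 0 ↦ 1
P = 1, Q = 1/3 ↦ 1
P = 1, Q = 2/3 ↦ 1
P = 1, Q = 1 ↦ 1
Every assignment gives a value ≥ 1.

Yes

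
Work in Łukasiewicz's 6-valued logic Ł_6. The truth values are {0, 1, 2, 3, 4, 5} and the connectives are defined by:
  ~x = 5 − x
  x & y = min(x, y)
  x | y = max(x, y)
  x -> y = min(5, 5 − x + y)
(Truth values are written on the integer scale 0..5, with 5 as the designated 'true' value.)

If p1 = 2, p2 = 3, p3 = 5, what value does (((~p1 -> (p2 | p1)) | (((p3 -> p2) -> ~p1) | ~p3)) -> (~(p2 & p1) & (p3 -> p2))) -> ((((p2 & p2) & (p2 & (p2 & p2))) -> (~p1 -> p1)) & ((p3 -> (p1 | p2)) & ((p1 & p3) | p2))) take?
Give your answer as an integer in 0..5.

5

~p1 = ~2 = 3
p2 | p1 = 3 | 2 = 3
~p1 -> (p2 | p1) = 3 -> 3 = 5
p3 -> p2 = 5 -> 3 = 3
~p1 = ~2 = 3
(p3 -> p2) -> ~p1 = 3 -> 3 = 5
~p3 = ~5 = 0
((p3 -> p2) -> ~p1) | ~p3 = 5 | 0 = 5
(~p1 -> (p2 | p1)) | (((p3 -> p2) -> ~p1) | ~p3) = 5 | 5 = 5
p2 & p1 = 3 & 2 = 2
~(p2 & p1) = ~2 = 3
p3 -> p2 = 5 -> 3 = 3
~(p2 & p1) & (p3 -> p2) = 3 & 3 = 3
((~p1 -> (p2 | p1)) | (((p3 -> p2) -> ~p1) | ~p3)) -> (~(p2 & p1) & (p3 -> p2)) = 5 -> 3 = 3
p2 & p2 = 3 & 3 = 3
p2 & p2 = 3 & 3 = 3
p2 & (p2 & p2) = 3 & 3 = 3
(p2 & p2) & (p2 & (p2 & p2)) = 3 & 3 = 3
~p1 = ~2 = 3
~p1 -> p1 = 3 -> 2 = 4
((p2 & p2) & (p2 & (p2 & p2))) -> (~p1 -> p1) = 3 -> 4 = 5
p1 | p2 = 2 | 3 = 3
p3 -> (p1 | p2) = 5 -> 3 = 3
p1 & p3 = 2 & 5 = 2
(p1 & p3) | p2 = 2 | 3 = 3
(p3 -> (p1 | p2)) & ((p1 & p3) | p2) = 3 & 3 = 3
(((p2 & p2) & (p2 & (p2 & p2))) -> (~p1 -> p1)) & ((p3 -> (p1 | p2)) & ((p1 & p3) | p2)) = 5 & 3 = 3
(((~p1 -> (p2 | p1)) | (((p3 -> p2) -> ~p1) | ~p3)) -> (~(p2 & p1) & (p3 -> p2))) -> ((((p2 & p2) & (p2 & (p2 & p2))) -> (~p1 -> p1)) & ((p3 -> (p1 | p2)) & ((p1 & p3) | p2))) = 3 -> 3 = 5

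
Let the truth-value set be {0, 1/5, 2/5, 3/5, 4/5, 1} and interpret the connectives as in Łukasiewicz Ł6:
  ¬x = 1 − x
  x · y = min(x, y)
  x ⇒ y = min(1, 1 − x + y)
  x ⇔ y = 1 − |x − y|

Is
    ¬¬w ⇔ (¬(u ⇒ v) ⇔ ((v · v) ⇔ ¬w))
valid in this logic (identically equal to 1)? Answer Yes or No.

No

Counterexample: take u = 0, v = 0, w = 0.
¬w = ¬0 = 1
¬¬w = ¬1 = 0
u ⇒ v = 0 ⇒ 0 = 1
¬(u ⇒ v) = ¬1 = 0
v · v = 0 · 0 = 0
¬w = ¬0 = 1
(v · v) ⇔ ¬w = 0 ⇔ 1 = 0
¬(u ⇒ v) ⇔ ((v · v) ⇔ ¬w) = 0 ⇔ 0 = 1
¬¬w ⇔ (¬(u ⇒ v) ⇔ ((v · v) ⇔ ¬w)) = 0 ⇔ 1 = 0
This gives 0 ≠ 1.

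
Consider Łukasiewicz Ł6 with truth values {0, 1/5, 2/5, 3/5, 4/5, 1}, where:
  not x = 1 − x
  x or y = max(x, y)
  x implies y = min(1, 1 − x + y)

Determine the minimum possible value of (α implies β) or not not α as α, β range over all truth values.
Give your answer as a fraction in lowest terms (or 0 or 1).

3/5

Take α = 2/5, β = 0:
α implies β = 2/5 implies 0 = 3/5
not α = not 2/5 = 3/5
not not α = not 3/5 = 2/5
(α implies β) or not not α = 3/5 or 2/5 = 3/5
No assignment yields a value below 3/5, so this is the minimum.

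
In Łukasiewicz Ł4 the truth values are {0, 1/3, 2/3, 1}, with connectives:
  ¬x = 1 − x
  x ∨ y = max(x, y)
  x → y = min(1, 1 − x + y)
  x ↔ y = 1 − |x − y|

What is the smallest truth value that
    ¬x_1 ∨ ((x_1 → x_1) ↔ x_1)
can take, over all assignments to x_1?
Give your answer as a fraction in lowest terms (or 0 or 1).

2/3

Take x_1 = 1/3:
¬x_1 = ¬1/3 = 2/3
x_1 → x_1 = 1/3 → 1/3 = 1
(x_1 → x_1) ↔ x_1 = 1 ↔ 1/3 = 1/3
¬x_1 ∨ ((x_1 → x_1) ↔ x_1) = 2/3 ∨ 1/3 = 2/3
No assignment yields a value below 2/3, so this is the minimum.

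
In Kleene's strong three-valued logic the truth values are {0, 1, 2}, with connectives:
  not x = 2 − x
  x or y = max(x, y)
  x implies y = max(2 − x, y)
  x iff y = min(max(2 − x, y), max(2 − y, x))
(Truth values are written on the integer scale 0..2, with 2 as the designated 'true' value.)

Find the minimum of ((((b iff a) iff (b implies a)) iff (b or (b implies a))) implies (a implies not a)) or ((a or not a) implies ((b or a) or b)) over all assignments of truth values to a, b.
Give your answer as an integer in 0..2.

Take a = 1, b = 0:
b iff a = 0 iff 1 = 1
b implies a = 0 implies 1 = 2
(b iff a) iff (b implies a) = 1 iff 2 = 1
b implies a = 0 implies 1 = 2
b or (b implies a) = 0 or 2 = 2
((b iff a) iff (b implies a)) iff (b or (b implies a)) = 1 iff 2 = 1
not a = not 1 = 1
a implies not a = 1 implies 1 = 1
(((b iff a) iff (b implies a)) iff (b or (b implies a))) implies (a implies not a) = 1 implies 1 = 1
not a = not 1 = 1
a or not a = 1 or 1 = 1
b or a = 0 or 1 = 1
(b or a) or b = 1 or 0 = 1
(a or not a) implies ((b or a) or b) = 1 implies 1 = 1
((((b iff a) iff (b implies a)) iff (b or (b implies a))) implies (a implies not a)) or ((a or not a) implies ((b or a) or b)) = 1 or 1 = 1
No assignment yields a value below 1, so this is the minimum.

1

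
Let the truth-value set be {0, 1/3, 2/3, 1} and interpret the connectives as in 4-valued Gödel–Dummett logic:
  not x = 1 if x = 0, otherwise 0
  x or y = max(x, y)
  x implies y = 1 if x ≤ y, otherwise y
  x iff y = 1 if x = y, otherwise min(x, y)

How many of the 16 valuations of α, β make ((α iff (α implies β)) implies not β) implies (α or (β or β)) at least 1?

11

α = 0, β = 0 ↦ 0  <
α = 0, β = 1/3 ↦ 1/3  <
α = 0, β = 2/3 ↦ 2/3  <
α = 0, β = 1 ↦ 1  ≥
α = 1/3, β = 0 ↦ 1/3  <
α = 1/3, β = 1/3 ↦ 1  ≥
α = 1/3, β = 2/3 ↦ 1  ≥
α = 1/3, β = 1 ↦ 1  ≥
α = 2/3, β = 0 ↦ 2/3  <
α = 2/3, β = 1/3 ↦ 1  ≥
α = 2/3, β = 2/3 ↦ 1  ≥
α = 2/3, β = 1 ↦ 1  ≥
α = 1, β = 0 ↦ 1  ≥
α = 1, β = 1/3 ↦ 1  ≥
α = 1, β = 2/3 ↦ 1  ≥
α = 1, β = 1 ↦ 1  ≥
So 11 of the 16 assignments meet the threshold.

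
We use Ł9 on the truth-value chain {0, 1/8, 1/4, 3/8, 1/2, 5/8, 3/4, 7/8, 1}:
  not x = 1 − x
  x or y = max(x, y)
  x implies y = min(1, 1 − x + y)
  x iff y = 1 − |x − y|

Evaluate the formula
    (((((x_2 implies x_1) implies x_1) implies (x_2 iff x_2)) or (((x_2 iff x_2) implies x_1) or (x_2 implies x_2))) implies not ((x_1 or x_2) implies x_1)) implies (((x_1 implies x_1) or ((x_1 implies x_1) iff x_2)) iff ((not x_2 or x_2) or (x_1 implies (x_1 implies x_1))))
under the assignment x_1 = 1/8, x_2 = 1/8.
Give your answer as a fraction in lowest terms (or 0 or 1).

x_2 implies x_1 = 1/8 implies 1/8 = 1
(x_2 implies x_1) implies x_1 = 1 implies 1/8 = 1/8
x_2 iff x_2 = 1/8 iff 1/8 = 1
((x_2 implies x_1) implies x_1) implies (x_2 iff x_2) = 1/8 implies 1 = 1
x_2 iff x_2 = 1/8 iff 1/8 = 1
(x_2 iff x_2) implies x_1 = 1 implies 1/8 = 1/8
x_2 implies x_2 = 1/8 implies 1/8 = 1
((x_2 iff x_2) implies x_1) or (x_2 implies x_2) = 1/8 or 1 = 1
(((x_2 implies x_1) implies x_1) implies (x_2 iff x_2)) or (((x_2 iff x_2) implies x_1) or (x_2 implies x_2)) = 1 or 1 = 1
x_1 or x_2 = 1/8 or 1/8 = 1/8
(x_1 or x_2) implies x_1 = 1/8 implies 1/8 = 1
not ((x_1 or x_2) implies x_1) = not 1 = 0
((((x_2 implies x_1) implies x_1) implies (x_2 iff x_2)) or (((x_2 iff x_2) implies x_1) or (x_2 implies x_2))) implies not ((x_1 or x_2) implies x_1) = 1 implies 0 = 0
x_1 implies x_1 = 1/8 implies 1/8 = 1
x_1 implies x_1 = 1/8 implies 1/8 = 1
(x_1 implies x_1) iff x_2 = 1 iff 1/8 = 1/8
(x_1 implies x_1) or ((x_1 implies x_1) iff x_2) = 1 or 1/8 = 1
not x_2 = not 1/8 = 7/8
not x_2 or x_2 = 7/8 or 1/8 = 7/8
x_1 implies x_1 = 1/8 implies 1/8 = 1
x_1 implies (x_1 implies x_1) = 1/8 implies 1 = 1
(not x_2 or x_2) or (x_1 implies (x_1 implies x_1)) = 7/8 or 1 = 1
((x_1 implies x_1) or ((x_1 implies x_1) iff x_2)) iff ((not x_2 or x_2) or (x_1 implies (x_1 implies x_1))) = 1 iff 1 = 1
(((((x_2 implies x_1) implies x_1) implies (x_2 iff x_2)) or (((x_2 iff x_2) implies x_1) or (x_2 implies x_2))) implies not ((x_1 or x_2) implies x_1)) implies (((x_1 implies x_1) or ((x_1 implies x_1) iff x_2)) iff ((not x_2 or x_2) or (x_1 implies (x_1 implies x_1)))) = 0 implies 1 = 1

1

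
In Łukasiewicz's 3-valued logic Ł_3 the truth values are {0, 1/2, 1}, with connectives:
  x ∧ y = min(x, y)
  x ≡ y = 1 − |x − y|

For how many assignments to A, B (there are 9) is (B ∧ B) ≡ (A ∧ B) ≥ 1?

A = 0, B = 0 ↦ 1  ≥
A = 0, B = 1/2 ↦ 1/2  <
A = 0, B = 1 ↦ 0  <
A = 1/2, B = 0 ↦ 1  ≥
A = 1/2, B = 1/2 ↦ 1  ≥
A = 1/2, B = 1 ↦ 1/2  <
A = 1, B = 0 ↦ 1  ≥
A = 1, B = 1/2 ↦ 1  ≥
A = 1, B = 1 ↦ 1  ≥
So 6 of the 9 assignments meet the threshold.

6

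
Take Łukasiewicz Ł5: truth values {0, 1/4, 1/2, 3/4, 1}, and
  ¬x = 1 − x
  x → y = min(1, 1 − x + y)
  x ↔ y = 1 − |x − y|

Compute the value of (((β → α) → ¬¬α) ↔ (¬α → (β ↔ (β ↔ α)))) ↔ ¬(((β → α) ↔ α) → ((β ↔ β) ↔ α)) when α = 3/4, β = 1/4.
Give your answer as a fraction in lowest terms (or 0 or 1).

β → α = 1/4 → 3/4 = 1
¬α = ¬3/4 = 1/4
¬¬α = ¬1/4 = 3/4
(β → α) → ¬¬α = 1 → 3/4 = 3/4
¬α = ¬3/4 = 1/4
β ↔ α = 1/4 ↔ 3/4 = 1/2
β ↔ (β ↔ α) = 1/4 ↔ 1/2 = 3/4
¬α → (β ↔ (β ↔ α)) = 1/4 → 3/4 = 1
((β → α) → ¬¬α) ↔ (¬α → (β ↔ (β ↔ α))) = 3/4 ↔ 1 = 3/4
β → α = 1/4 → 3/4 = 1
(β → α) ↔ α = 1 ↔ 3/4 = 3/4
β ↔ β = 1/4 ↔ 1/4 = 1
(β ↔ β) ↔ α = 1 ↔ 3/4 = 3/4
((β → α) ↔ α) → ((β ↔ β) ↔ α) = 3/4 → 3/4 = 1
¬(((β → α) ↔ α) → ((β ↔ β) ↔ α)) = ¬1 = 0
(((β → α) → ¬¬α) ↔ (¬α → (β ↔ (β ↔ α)))) ↔ ¬(((β → α) ↔ α) → ((β ↔ β) ↔ α)) = 3/4 ↔ 0 = 1/4

1/4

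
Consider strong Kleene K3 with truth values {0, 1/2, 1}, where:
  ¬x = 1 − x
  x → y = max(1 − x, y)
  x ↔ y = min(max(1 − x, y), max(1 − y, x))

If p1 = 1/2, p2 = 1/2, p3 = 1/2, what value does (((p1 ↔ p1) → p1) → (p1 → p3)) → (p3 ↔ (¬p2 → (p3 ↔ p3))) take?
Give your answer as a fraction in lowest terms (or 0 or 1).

p1 ↔ p1 = 1/2 ↔ 1/2 = 1/2
(p1 ↔ p1) → p1 = 1/2 → 1/2 = 1/2
p1 → p3 = 1/2 → 1/2 = 1/2
((p1 ↔ p1) → p1) → (p1 → p3) = 1/2 → 1/2 = 1/2
¬p2 = ¬1/2 = 1/2
p3 ↔ p3 = 1/2 ↔ 1/2 = 1/2
¬p2 → (p3 ↔ p3) = 1/2 → 1/2 = 1/2
p3 ↔ (¬p2 → (p3 ↔ p3)) = 1/2 ↔ 1/2 = 1/2
(((p1 ↔ p1) → p1) → (p1 → p3)) → (p3 ↔ (¬p2 → (p3 ↔ p3))) = 1/2 → 1/2 = 1/2

1/2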